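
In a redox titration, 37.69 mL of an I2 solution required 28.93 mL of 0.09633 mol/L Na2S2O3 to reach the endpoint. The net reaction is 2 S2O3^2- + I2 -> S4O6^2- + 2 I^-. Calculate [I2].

0.0370 M

n(Na2S2O3) = 0.09633 x 0.02893 = 0.002787 mol.
From the balanced equation, 2 mol Na2S2O3 reacts with 1 mol I2, so n(I2) = 0.002787 x 1/2 = 0.001393 mol.
[I2] = 0.001393 / 0.03769 L = 0.0370 M.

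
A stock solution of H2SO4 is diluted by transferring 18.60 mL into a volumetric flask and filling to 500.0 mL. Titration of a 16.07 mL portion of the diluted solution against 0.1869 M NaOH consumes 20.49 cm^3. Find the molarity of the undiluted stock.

n(NaOH) = 0.1869 x 0.02049 = 0.003830 mol.
n(H2SO4) in the aliquot = 0.003830 x 1/2 = 0.001915 mol.
[diluted H2SO4] = 0.001915 / 0.01607 = 0.1192 M.
Dilution factor = 500.0/18.60 = 26.88, so [stock] = 0.1192 x 26.88 = 3.20 M.

3.20 M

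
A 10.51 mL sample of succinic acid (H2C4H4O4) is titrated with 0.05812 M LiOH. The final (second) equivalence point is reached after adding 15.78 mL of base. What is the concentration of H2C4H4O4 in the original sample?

0.0436 M

n(LiOH) = 0.05812 x 0.01578 = 0.0009171 mol.
At the final (second) equivalence point, 2 mol OH^- react per mol H2C4H4O4, so n(H2C4H4O4) = 0.0009171 / 2 = 0.0004586 mol.
[H2C4H4O4] = 0.0004586 / 0.01051 L = 0.0436 M.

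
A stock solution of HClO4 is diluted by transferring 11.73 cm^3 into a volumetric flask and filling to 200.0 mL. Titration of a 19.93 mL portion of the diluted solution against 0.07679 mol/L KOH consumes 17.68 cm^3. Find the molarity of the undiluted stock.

n(KOH) = 0.07679 x 0.01768 = 0.001358 mol.
n(HClO4) in the aliquot = 0.001358 mol.
[diluted HClO4] = 0.001358 / 0.01993 = 0.06812 M.
Dilution factor = 200.0/11.73 = 17.05, so [stock] = 0.06812 x 17.05 = 1.16 M.

1.16 M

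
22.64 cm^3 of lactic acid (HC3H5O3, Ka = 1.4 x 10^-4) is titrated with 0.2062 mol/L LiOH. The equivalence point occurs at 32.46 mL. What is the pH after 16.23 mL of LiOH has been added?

3.85

16.23 mL is exactly half the equivalence volume (32.46/2), i.e. the half-equivalence point.
There, n(HA) = n(A^-), so pH = pKa = -log(1.4 x 10^-4) = 3.85.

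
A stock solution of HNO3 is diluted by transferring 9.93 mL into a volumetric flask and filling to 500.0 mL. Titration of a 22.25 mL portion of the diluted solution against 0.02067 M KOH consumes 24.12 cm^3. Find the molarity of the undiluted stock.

n(KOH) = 0.02067 x 0.02412 = 0.0004986 mol.
n(HNO3) in the aliquot = 0.0004986 mol.
[diluted HNO3] = 0.0004986 / 0.02225 = 0.02241 M.
Dilution factor = 500.0/9.930 = 50.35, so [stock] = 0.02241 x 50.35 = 1.13 M.

1.13 M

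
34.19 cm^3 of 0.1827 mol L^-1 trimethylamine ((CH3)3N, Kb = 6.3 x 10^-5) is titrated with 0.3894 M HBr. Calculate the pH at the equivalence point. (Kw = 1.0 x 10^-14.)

5.35

n((CH3)3N) = 0.1827 x 0.03419 = 0.006247 mol; V(HBr) at equivalence = 0.006247/0.3894 = 0.01604 L.
At equivalence the base is fully converted to (CH3)3NH+; total volume = 0.05023 L, so [(CH3)3NH+] = 0.006247/0.05023 = 0.1244 M.
Ka((CH3)3NH+) = Kw/Kb = 1.0e-14 / 6.3 x 10^-5 = 1.59e-10.
[H^+] = sqrt(Ka x [(CH3)3NH+]) = sqrt(1.59e-10 x 0.1244) = 4.44e-6 M.
pH = -log(4.44e-6) = 5.35.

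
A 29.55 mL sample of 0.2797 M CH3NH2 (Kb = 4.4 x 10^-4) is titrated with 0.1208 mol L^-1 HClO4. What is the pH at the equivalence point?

5.86

n(CH3NH2) = 0.2797 x 0.02955 = 0.008265 mol; V(HClO4) at equivalence = 0.008265/0.1208 = 0.06842 L.
At equivalence the base is fully converted to CH3NH3+; total volume = 0.09797 L, so [CH3NH3+] = 0.008265/0.09797 = 0.08436 M.
Ka(CH3NH3+) = Kw/Kb = 1.0e-14 / 4.4 x 10^-4 = 2.27e-11.
[H^+] = sqrt(Ka x [CH3NH3+]) = sqrt(2.27e-11 x 0.08436) = 1.38e-6 M.
pH = -log(1.38e-6) = 5.86.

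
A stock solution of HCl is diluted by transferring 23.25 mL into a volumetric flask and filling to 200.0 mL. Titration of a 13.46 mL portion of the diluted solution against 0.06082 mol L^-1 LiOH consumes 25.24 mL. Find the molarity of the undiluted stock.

n(LiOH) = 0.06082 x 0.02524 = 0.001535 mol.
n(HCl) in the aliquot = 0.001535 mol.
[diluted HCl] = 0.001535 / 0.01346 = 0.1140 M.
Dilution factor = 200.0/23.25 = 8.602, so [stock] = 0.1140 x 8.602 = 0.981 M.

0.981 M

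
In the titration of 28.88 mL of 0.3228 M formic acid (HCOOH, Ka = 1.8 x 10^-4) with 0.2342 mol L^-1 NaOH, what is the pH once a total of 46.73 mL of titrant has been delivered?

12.33

n(acid) = 0.3228 x 0.02888 = 0.009322 mol; n(NaOH) added = 0.2342 x 0.04673 = 0.01094 mol.
Base is in excess by 0.01094 - 0.009322 = 0.001622 mol in a total volume of 0.07561 L.
[OH^-] = 0.001622/0.07561 = 0.02145 M, so pOH = 1.67 and pH = 14.00 - 1.67 = 12.33.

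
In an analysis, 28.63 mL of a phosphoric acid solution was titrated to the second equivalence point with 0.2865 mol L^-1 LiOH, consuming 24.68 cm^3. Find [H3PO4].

0.123 M

n(LiOH) = 0.2865 x 0.02468 = 0.007071 mol.
At the second equivalence point, 2 mol OH^- react per mol H3PO4, so n(H3PO4) = 0.007071 / 2 = 0.003535 mol.
[H3PO4] = 0.003535 / 0.02863 L = 0.123 M.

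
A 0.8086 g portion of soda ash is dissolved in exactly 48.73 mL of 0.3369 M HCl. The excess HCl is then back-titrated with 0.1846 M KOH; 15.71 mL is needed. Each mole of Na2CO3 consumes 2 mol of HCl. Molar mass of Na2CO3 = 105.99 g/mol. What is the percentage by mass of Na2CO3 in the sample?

88.6%

Total n(HCl) added = 0.3369 x 0.04873 = 0.01642 mol.
n(KOH) used = 0.1846 x 0.01571 = 0.002900 mol, which equals the excess n(HCl).
So n(HCl) consumed by the sample = 0.01642 - 0.002900 = 0.01352 mol.
n(Na2CO3) = 0.01352 / 2 = 0.006759 mol.
mass Na2CO3 = 0.006759 x 105.99 = 0.7163 g, so %Na2CO3 = 0.7163/0.8086 x 100 = 88.6%.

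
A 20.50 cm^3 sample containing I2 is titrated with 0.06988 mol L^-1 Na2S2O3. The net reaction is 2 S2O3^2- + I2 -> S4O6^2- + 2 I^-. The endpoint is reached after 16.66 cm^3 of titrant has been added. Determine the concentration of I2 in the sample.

n(Na2S2O3) = 0.06988 x 0.01666 = 0.001164 mol.
From the balanced equation, 2 mol Na2S2O3 reacts with 1 mol I2, so n(I2) = 0.001164 x 1/2 = 0.0005821 mol.
[I2] = 0.0005821 / 0.02050 L = 0.0284 M.

0.0284 M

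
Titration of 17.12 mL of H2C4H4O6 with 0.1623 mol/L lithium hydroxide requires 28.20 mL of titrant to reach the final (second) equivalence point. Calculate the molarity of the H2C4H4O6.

0.134 M

n(LiOH) = 0.1623 x 0.02820 = 0.004577 mol.
At the final (second) equivalence point, 2 mol OH^- react per mol H2C4H4O6, so n(H2C4H4O6) = 0.004577 / 2 = 0.002288 mol.
[H2C4H4O6] = 0.002288 / 0.01712 L = 0.134 M.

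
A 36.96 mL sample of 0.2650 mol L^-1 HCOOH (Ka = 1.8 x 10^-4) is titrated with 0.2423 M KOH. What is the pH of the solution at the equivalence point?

8.42

n(HCOOH) = 0.2650 x 0.03696 = 0.009794 mol; V(KOH) at equivalence = 0.009794/0.2423 = 0.04042 L.
At equivalence all the acid is converted to HCOO-; total volume = 0.03696 + 0.04042 = 0.07738 L, so [HCOO-] = 0.009794/0.07738 = 0.1266 M.
Kb = Kw/Ka = 1.0e-14 / 1.8 x 10^-4 = 5.56e-11.
[OH^-] = sqrt(Kb x [HCOO-]) = sqrt(5.56e-11 x 0.1266) = 2.65e-6 M.
pOH = 5.58, so pH = 14.00 - 5.58 = 8.42.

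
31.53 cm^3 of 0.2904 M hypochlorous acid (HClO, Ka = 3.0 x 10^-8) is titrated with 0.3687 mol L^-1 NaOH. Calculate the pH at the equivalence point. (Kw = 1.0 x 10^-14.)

n(HClO) = 0.2904 x 0.03153 = 0.009156 mol; V(NaOH) at equivalence = 0.009156/0.3687 = 0.02483 L.
At equivalence all the acid is converted to ClO-; total volume = 0.03153 + 0.02483 = 0.05636 L, so [ClO-] = 0.009156/0.05636 = 0.1624 M.
Kb = Kw/Ka = 1.0e-14 / 3.0 x 10^-8 = 3.33e-7.
[OH^-] = sqrt(Kb x [ClO-]) = sqrt(3.33e-7 x 0.1624) = 0.000233 M.
pOH = 3.63, so pH = 14.00 - 3.63 = 10.37.

10.37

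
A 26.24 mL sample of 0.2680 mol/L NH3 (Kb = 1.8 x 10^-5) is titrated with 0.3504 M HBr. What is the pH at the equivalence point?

n(NH3) = 0.2680 x 0.02624 = 0.007032 mol; V(HBr) at equivalence = 0.007032/0.3504 = 0.02007 L.
At equivalence the base is fully converted to NH4+; total volume = 0.04631 L, so [NH4+] = 0.007032/0.04631 = 0.1519 M.
Ka(NH4+) = Kw/Kb = 1.0e-14 / 1.8 x 10^-5 = 5.56e-10.
[H^+] = sqrt(Ka x [NH4+]) = sqrt(5.56e-10 x 0.1519) = 9.18e-6 M.
pH = -log(9.18e-6) = 5.04.

5.04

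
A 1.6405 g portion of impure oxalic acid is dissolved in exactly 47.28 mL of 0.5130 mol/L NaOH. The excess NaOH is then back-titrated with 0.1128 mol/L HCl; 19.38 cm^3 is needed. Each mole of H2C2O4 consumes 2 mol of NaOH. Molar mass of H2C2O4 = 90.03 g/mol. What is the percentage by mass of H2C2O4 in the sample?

60.6%

Total n(NaOH) added = 0.5130 x 0.04728 = 0.02425 mol.
n(HCl) used = 0.1128 x 0.01938 = 0.002186 mol, which equals the excess n(NaOH).
So n(NaOH) consumed by the sample = 0.02425 - 0.002186 = 0.02207 mol.
n(H2C2O4) = 0.02207 / 2 = 0.01103 mol.
mass H2C2O4 = 0.01103 x 90.03 = 0.9934 g, so %H2C2O4 = 0.9934/1.6405 x 100 = 60.6%.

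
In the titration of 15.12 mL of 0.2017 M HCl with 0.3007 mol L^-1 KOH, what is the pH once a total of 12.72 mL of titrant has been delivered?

n(acid) = 0.2017 x 0.01512 = 0.003050 mol; n(KOH) added = 0.3007 x 0.01272 = 0.003825 mol.
Base is in excess by 0.003825 - 0.003050 = 0.0007752 mol in a total volume of 0.02784 L.
[OH^-] = 0.0007752/0.02784 = 0.02784 M, so pOH = 1.56 and pH = 14.00 - 1.56 = 12.44.

12.44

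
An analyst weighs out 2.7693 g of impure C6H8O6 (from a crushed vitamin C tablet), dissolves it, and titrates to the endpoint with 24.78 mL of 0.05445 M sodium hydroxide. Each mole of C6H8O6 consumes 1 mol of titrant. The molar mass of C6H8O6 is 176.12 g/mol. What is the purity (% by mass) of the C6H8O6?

n(NaOH) = 0.05445 x 0.02478 = 0.001349 mol.
n(C6H8O6) = 0.001349 / 1 = 0.001349 mol.
mass of C6H8O6 = 0.001349 x 176.12 = 0.2376 g.
% purity = 0.2376 / 2.7693 x 100 = 8.58%.

8.58%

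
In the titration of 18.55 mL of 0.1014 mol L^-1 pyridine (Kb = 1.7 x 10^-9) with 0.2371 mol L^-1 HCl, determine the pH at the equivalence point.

n(C5H5N) = 0.1014 x 0.01855 = 0.001881 mol; V(HCl) at equivalence = 0.001881/0.2371 = 0.007933 L.
At equivalence the base is fully converted to C5H5NH+; total volume = 0.02648 L, so [C5H5NH+] = 0.001881/0.02648 = 0.07102 M.
Ka(C5H5NH+) = Kw/Kb = 1.0e-14 / 1.7 x 10^-9 = 5.88e-6.
[H^+] = sqrt(Ka x [C5H5NH+]) = sqrt(5.88e-6 x 0.07102) = 0.000646 M.
pH = -log(0.000646) = 3.19.

3.19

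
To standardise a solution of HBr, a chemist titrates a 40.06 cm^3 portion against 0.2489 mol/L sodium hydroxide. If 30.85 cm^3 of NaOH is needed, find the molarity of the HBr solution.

0.192 M

n(NaOH) delivered = 0.2489 x 0.03085 = 0.007679 mol.
For a 1:1 reaction, n(HBr) = 0.007679 mol.
[HBr] = 0.007679 mol / 0.04006 L = 0.192 M.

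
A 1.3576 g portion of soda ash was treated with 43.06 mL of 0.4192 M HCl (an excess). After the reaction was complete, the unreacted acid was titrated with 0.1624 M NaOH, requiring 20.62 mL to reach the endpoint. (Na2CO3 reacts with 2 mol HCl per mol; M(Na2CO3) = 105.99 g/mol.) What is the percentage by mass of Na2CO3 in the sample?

57.4%

Total n(HCl) added = 0.4192 x 0.04306 = 0.01805 mol.
n(NaOH) used = 0.1624 x 0.02062 = 0.003349 mol, which equals the excess n(HCl).
So n(HCl) consumed by the sample = 0.01805 - 0.003349 = 0.01470 mol.
n(Na2CO3) = 0.01470 / 2 = 0.007351 mol.
mass Na2CO3 = 0.007351 x 105.99 = 0.7791 g, so %Na2CO3 = 0.7791/1.3576 x 100 = 57.4%.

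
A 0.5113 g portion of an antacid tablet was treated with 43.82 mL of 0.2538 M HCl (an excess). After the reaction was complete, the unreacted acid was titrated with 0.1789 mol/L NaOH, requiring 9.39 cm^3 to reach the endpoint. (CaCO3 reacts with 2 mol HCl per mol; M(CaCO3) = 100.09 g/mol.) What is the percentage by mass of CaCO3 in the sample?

92.4%

Total n(HCl) added = 0.2538 x 0.04382 = 0.01112 mol.
n(NaOH) used = 0.1789 x 0.009390 = 0.001680 mol, which equals the excess n(HCl).
So n(HCl) consumed by the sample = 0.01112 - 0.001680 = 0.009442 mol.
n(CaCO3) = 0.009442 / 2 = 0.004721 mol.
mass CaCO3 = 0.004721 x 100.09 = 0.4725 g, so %CaCO3 = 0.4725/0.5113 x 100 = 92.4%.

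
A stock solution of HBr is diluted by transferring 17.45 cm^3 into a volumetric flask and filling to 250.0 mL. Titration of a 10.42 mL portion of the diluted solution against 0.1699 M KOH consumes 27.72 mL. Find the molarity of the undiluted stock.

6.48 M

n(KOH) = 0.1699 x 0.02772 = 0.004710 mol.
n(HBr) in the aliquot = 0.004710 mol.
[diluted HBr] = 0.004710 / 0.01042 = 0.4520 M.
Dilution factor = 250.0/17.45 = 14.33, so [stock] = 0.4520 x 14.33 = 6.48 M.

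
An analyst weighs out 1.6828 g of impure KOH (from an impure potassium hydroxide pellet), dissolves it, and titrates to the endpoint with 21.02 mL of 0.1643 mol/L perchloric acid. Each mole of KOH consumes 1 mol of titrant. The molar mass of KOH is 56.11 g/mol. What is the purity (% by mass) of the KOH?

n(HClO4) = 0.1643 x 0.02102 = 0.003454 mol.
n(KOH) = 0.003454 / 1 = 0.003454 mol.
mass of KOH = 0.003454 x 56.11 = 0.1938 g.
% purity = 0.1938 / 1.6828 x 100 = 11.5%.

11.5%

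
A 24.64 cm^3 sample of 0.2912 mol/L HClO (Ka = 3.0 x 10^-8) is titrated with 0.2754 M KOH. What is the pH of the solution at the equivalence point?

10.34

n(HClO) = 0.2912 x 0.02464 = 0.007175 mol; V(KOH) at equivalence = 0.007175/0.2754 = 0.02605 L.
At equivalence all the acid is converted to ClO-; total volume = 0.02464 + 0.02605 = 0.05069 L, so [ClO-] = 0.007175/0.05069 = 0.1415 M.
Kb = Kw/Ka = 1.0e-14 / 3.0 x 10^-8 = 3.33e-7.
[OH^-] = sqrt(Kb x [ClO-]) = sqrt(3.33e-7 x 0.1415) = 0.000217 M.
pOH = 3.66, so pH = 14.00 - 3.66 = 10.34.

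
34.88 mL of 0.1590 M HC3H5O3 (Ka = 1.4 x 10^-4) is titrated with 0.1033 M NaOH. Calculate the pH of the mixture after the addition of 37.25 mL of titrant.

Initial n(HC3H5O3) = 0.1590 x 0.03488 = 0.005546 mol.
n(NaOH) added = 0.1033 x 0.03725 = 0.003848 mol, converting that many moles of HC3H5O3 to C3H5O3-.
Remaining n(HC3H5O3) = 0.001698 mol; n(C3H5O3-) = 0.003848 mol.
By Henderson-Hasselbalch, pH = pKa + log([A^-]/[HA]) = 3.85 + log(0.003848/0.001698) = 3.85 + (+0.36) = 4.21.

4.21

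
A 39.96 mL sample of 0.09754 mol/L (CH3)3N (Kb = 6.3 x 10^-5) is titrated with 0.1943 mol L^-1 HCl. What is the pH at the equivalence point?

n((CH3)3N) = 0.09754 x 0.03996 = 0.003898 mol; V(HCl) at equivalence = 0.003898/0.1943 = 0.02006 L.
At equivalence the base is fully converted to (CH3)3NH+; total volume = 0.06002 L, so [(CH3)3NH+] = 0.003898/0.06002 = 0.06494 M.
Ka((CH3)3NH+) = Kw/Kb = 1.0e-14 / 6.3 x 10^-5 = 1.59e-10.
[H^+] = sqrt(Ka x [(CH3)3NH+]) = sqrt(1.59e-10 x 0.06494) = 3.21e-6 M.
pH = -log(3.21e-6) = 5.49.

5.49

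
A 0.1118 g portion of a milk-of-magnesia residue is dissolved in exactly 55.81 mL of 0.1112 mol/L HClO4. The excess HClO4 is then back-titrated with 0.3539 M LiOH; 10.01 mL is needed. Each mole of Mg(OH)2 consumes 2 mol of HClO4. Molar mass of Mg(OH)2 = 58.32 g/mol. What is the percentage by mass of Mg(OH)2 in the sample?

69.5%

Total n(HClO4) added = 0.1112 x 0.05581 = 0.006206 mol.
n(LiOH) used = 0.3539 x 0.01001 = 0.003543 mol, which equals the excess n(HClO4).
So n(HClO4) consumed by the sample = 0.006206 - 0.003543 = 0.002664 mol.
n(Mg(OH)2) = 0.002664 / 2 = 0.001332 mol.
mass Mg(OH)2 = 0.001332 x 58.32 = 0.07767 g, so %Mg(OH)2 = 0.07767/0.1118 x 100 = 69.5%.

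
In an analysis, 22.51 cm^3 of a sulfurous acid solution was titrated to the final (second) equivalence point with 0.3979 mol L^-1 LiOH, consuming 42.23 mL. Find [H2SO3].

n(LiOH) = 0.3979 x 0.04223 = 0.01680 mol.
At the final (second) equivalence point, 2 mol OH^- react per mol H2SO3, so n(H2SO3) = 0.01680 / 2 = 0.008402 mol.
[H2SO3] = 0.008402 / 0.02251 L = 0.373 M.

0.373 M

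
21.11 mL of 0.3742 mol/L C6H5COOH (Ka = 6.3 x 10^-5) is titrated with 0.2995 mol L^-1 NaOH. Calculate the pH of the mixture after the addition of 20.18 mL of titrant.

4.71

Initial n(C6H5COOH) = 0.3742 x 0.02111 = 0.007899 mol.
n(NaOH) added = 0.2995 x 0.02018 = 0.006044 mol, converting that many moles of C6H5COOH to C6H5COO-.
Remaining n(C6H5COOH) = 0.001855 mol; n(C6H5COO-) = 0.006044 mol.
By Henderson-Hasselbalch, pH = pKa + log([A^-]/[HA]) = 4.20 + log(0.006044/0.001855) = 4.20 + (+0.51) = 4.71.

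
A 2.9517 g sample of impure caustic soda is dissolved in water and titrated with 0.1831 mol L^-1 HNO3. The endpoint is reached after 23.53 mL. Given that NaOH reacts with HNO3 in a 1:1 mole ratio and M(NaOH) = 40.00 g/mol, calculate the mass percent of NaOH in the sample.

5.84%

n(HNO3) = 0.1831 x 0.02353 = 0.004308 mol.
n(NaOH) = 0.004308 / 1 = 0.004308 mol.
mass of NaOH = 0.004308 x 40.00 = 0.1723 g.
% purity = 0.1723 / 2.9517 x 100 = 5.84%.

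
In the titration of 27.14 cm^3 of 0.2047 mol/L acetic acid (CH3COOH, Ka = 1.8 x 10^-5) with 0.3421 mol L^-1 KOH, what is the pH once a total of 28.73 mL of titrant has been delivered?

12.88

n(acid) = 0.2047 x 0.02714 = 0.005556 mol; n(KOH) added = 0.3421 x 0.02873 = 0.009829 mol.
Base is in excess by 0.009829 - 0.005556 = 0.004273 mol in a total volume of 0.05587 L.
[OH^-] = 0.004273/0.05587 = 0.07648 M, so pOH = 1.12 and pH = 14.00 - 1.12 = 12.88.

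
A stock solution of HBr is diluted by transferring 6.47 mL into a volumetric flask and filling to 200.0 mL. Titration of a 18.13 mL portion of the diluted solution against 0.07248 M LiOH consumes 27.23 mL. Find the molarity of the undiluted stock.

n(LiOH) = 0.07248 x 0.02723 = 0.001974 mol.
n(HBr) in the aliquot = 0.001974 mol.
[diluted HBr] = 0.001974 / 0.01813 = 0.1089 M.
Dilution factor = 200.0/6.470 = 30.91, so [stock] = 0.1089 x 30.91 = 3.37 M.

3.37 M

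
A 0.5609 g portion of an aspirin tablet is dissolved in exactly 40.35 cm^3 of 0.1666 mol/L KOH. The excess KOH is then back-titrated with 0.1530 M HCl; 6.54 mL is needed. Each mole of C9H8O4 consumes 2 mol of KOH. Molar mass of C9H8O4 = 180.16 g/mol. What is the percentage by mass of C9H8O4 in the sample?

91.9%

Total n(KOH) added = 0.1666 x 0.04035 = 0.006722 mol.
n(HCl) used = 0.1530 x 0.006540 = 0.001001 mol, which equals the excess n(KOH).
So n(KOH) consumed by the sample = 0.006722 - 0.001001 = 0.005722 mol.
n(C9H8O4) = 0.005722 / 2 = 0.002861 mol.
mass C9H8O4 = 0.002861 x 180.16 = 0.5154 g, so %C9H8O4 = 0.5154/0.5609 x 100 = 91.9%.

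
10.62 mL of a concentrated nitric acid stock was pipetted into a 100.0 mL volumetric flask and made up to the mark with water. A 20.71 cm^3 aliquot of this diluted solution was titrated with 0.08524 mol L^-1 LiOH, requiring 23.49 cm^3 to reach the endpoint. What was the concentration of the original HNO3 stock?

n(LiOH) = 0.08524 x 0.02349 = 0.002002 mol.
n(HNO3) in the aliquot = 0.002002 mol.
[diluted HNO3] = 0.002002 / 0.02071 = 0.09668 M.
Dilution factor = 100.0/10.62 = 9.416, so [stock] = 0.09668 x 9.416 = 0.910 M.

0.910 M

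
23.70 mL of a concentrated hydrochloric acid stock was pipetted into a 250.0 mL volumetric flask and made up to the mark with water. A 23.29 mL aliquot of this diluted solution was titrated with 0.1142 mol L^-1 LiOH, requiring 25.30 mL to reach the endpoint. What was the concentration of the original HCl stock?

1.31 M

n(LiOH) = 0.1142 x 0.02530 = 0.002889 mol.
n(HCl) in the aliquot = 0.002889 mol.
[diluted HCl] = 0.002889 / 0.02329 = 0.1241 M.
Dilution factor = 250.0/23.70 = 10.55, so [stock] = 0.1241 x 10.55 = 1.31 M.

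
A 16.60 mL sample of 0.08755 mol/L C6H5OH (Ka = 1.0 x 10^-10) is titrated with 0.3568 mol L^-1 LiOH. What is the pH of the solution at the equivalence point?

11.42

n(C6H5OH) = 0.08755 x 0.01660 = 0.001453 mol; V(LiOH) at equivalence = 0.001453/0.3568 = 0.004073 L.
At equivalence all the acid is converted to C6H5O-; total volume = 0.01660 + 0.004073 = 0.02067 L, so [C6H5O-] = 0.001453/0.02067 = 0.07030 M.
Kb = Kw/Ka = 1.0e-14 / 1.0 x 10^-10 = 0.000100.
[OH^-] = sqrt(Kb x [C6H5O-]) = sqrt(0.000100 x 0.07030) = 0.00265 M.
pOH = 2.58, so pH = 14.00 - 2.58 = 11.42.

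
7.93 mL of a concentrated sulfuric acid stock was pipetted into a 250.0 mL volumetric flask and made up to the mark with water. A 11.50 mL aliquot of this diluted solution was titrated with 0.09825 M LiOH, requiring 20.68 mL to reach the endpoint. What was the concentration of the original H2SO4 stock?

n(LiOH) = 0.09825 x 0.02068 = 0.002032 mol.
n(H2SO4) in the aliquot = 0.002032 x 1/2 = 0.001016 mol.
[diluted H2SO4] = 0.001016 / 0.01150 = 0.08834 M.
Dilution factor = 250.0/7.930 = 31.53, so [stock] = 0.08834 x 31.53 = 2.78 M.

2.78 M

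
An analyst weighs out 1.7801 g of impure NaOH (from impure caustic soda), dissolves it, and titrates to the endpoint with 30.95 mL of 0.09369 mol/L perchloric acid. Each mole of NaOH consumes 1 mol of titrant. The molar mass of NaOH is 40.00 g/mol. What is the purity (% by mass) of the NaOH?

6.52%

n(HClO4) = 0.09369 x 0.03095 = 0.002900 mol.
n(NaOH) = 0.002900 / 1 = 0.002900 mol.
mass of NaOH = 0.002900 x 40.00 = 0.1160 g.
% purity = 0.1160 / 1.7801 x 100 = 6.52%.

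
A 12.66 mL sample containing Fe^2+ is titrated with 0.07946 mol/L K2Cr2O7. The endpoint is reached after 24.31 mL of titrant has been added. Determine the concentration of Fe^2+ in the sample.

0.915 M

n(K2Cr2O7) = 0.07946 x 0.02431 = 0.001932 mol.
From the balanced equation, 1 mol K2Cr2O7 reacts with 6 mol Fe^2+, so n(Fe^2+) = 0.001932 x 6/1 = 0.01159 mol.
[Fe^2+] = 0.01159 / 0.01266 L = 0.915 M.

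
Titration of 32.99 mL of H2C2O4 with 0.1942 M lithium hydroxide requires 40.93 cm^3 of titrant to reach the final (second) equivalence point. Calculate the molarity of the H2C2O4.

0.120 M

n(LiOH) = 0.1942 x 0.04093 = 0.007949 mol.
At the final (second) equivalence point, 2 mol OH^- react per mol H2C2O4, so n(H2C2O4) = 0.007949 / 2 = 0.003974 mol.
[H2C2O4] = 0.003974 / 0.03299 L = 0.120 M.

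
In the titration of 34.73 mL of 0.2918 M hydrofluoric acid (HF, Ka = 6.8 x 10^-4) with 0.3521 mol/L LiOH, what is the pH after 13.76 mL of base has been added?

Initial n(HF) = 0.2918 x 0.03473 = 0.01013 mol.
n(LiOH) added = 0.3521 x 0.01376 = 0.004845 mol, converting that many moles of HF to F-.
Remaining n(HF) = 0.005289 mol; n(F-) = 0.004845 mol.
By Henderson-Hasselbalch, pH = pKa + log([A^-]/[HA]) = 3.17 + log(0.004845/0.005289) = 3.17 + (-0.04) = 3.13.

3.13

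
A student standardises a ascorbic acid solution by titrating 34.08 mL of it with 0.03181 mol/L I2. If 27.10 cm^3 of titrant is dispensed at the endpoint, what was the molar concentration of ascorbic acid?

n(I2) = 0.03181 x 0.02710 = 0.0008621 mol.
From the balanced equation, 1 mol I2 reacts with 1 mol ascorbic acid, so n(ascorbic acid) = 0.0008621 x 1/1 = 0.0008621 mol.
[ascorbic acid] = 0.0008621 / 0.03408 L = 0.0253 M.

0.0253 M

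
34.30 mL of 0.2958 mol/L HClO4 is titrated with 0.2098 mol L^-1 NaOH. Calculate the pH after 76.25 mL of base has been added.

12.72

n(acid) = 0.2958 x 0.03430 = 0.01015 mol; n(NaOH) added = 0.2098 x 0.07625 = 0.01600 mol.
Base is in excess by 0.01600 - 0.01015 = 0.005851 mol in a total volume of 0.1105 L.
[OH^-] = 0.005851/0.1105 = 0.05293 M, so pOH = 1.28 and pH = 14.00 - 1.28 = 12.72.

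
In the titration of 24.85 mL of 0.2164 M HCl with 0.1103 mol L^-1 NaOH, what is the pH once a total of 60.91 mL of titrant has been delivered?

12.19

n(acid) = 0.2164 x 0.02485 = 0.005378 mol; n(NaOH) added = 0.1103 x 0.06091 = 0.006718 mol.
Base is in excess by 0.006718 - 0.005378 = 0.001341 mol in a total volume of 0.08576 L.
[OH^-] = 0.001341/0.08576 = 0.01563 M, so pOH = 1.81 and pH = 14.00 - 1.81 = 12.19.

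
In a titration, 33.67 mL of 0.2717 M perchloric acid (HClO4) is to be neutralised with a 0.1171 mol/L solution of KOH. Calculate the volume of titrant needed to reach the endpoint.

78.1 mL

n(HClO4) = 0.2717 mol/L x 0.03367 L = 0.009148 mol.
At equivalence n(KOH) = n(HClO4) = 0.009148 mol.
V(KOH) = 0.009148 / 0.1171 = 0.07812 L = 78.1 mL.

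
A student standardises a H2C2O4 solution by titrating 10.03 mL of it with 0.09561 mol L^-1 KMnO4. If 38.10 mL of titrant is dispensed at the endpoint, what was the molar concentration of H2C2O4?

n(KMnO4) = 0.09561 x 0.03810 = 0.003643 mol.
From the balanced equation, 2 mol KMnO4 reacts with 5 mol H2C2O4, so n(H2C2O4) = 0.003643 x 5/2 = 0.009107 mol.
[H2C2O4] = 0.009107 / 0.01003 L = 0.908 M.

0.908 M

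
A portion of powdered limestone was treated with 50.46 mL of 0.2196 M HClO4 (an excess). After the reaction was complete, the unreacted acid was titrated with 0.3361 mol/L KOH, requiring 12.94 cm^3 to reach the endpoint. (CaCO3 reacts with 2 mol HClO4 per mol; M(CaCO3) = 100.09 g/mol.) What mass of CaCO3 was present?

Total n(HClO4) added = 0.2196 x 0.05046 = 0.01108 mol.
n(KOH) used = 0.3361 x 0.01294 = 0.004349 mol, which equals the excess n(HClO4).
So n(HClO4) consumed by the sample = 0.01108 - 0.004349 = 0.006732 mol.
n(CaCO3) = 0.006732 / 2 = 0.003366 mol.
mass = 0.003366 mol x 100.09 g/mol = 0.337 g.

0.337 g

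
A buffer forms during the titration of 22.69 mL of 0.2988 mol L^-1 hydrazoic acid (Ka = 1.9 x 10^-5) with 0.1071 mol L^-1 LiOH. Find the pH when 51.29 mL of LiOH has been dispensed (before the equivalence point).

5.35

Initial n(HN3) = 0.2988 x 0.02269 = 0.006780 mol.
n(LiOH) added = 0.1071 x 0.05129 = 0.005493 mol, converting that many moles of HN3 to N3-.
Remaining n(HN3) = 0.001287 mol; n(N3-) = 0.005493 mol.
By Henderson-Hasselbalch, pH = pKa + log([A^-]/[HA]) = 4.72 + log(0.005493/0.001287) = 4.72 + (+0.63) = 5.35.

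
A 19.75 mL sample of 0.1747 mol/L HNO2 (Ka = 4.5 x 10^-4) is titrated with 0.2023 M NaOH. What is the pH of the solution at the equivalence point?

8.16

n(HNO2) = 0.1747 x 0.01975 = 0.003450 mol; V(NaOH) at equivalence = 0.003450/0.2023 = 0.01706 L.
At equivalence all the acid is converted to NO2-; total volume = 0.01975 + 0.01706 = 0.03681 L, so [NO2-] = 0.003450/0.03681 = 0.09374 M.
Kb = Kw/Ka = 1.0e-14 / 4.5 x 10^-4 = 2.22e-11.
[OH^-] = sqrt(Kb x [NO2-]) = sqrt(2.22e-11 x 0.09374) = 1.44e-6 M.
pOH = 5.84, so pH = 14.00 - 5.84 = 8.16.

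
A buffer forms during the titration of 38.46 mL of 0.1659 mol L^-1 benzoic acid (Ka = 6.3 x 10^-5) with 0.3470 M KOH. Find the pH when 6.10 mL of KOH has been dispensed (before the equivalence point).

3.90

Initial n(C6H5COOH) = 0.1659 x 0.03846 = 0.006381 mol.
n(KOH) added = 0.3470 x 0.006100 = 0.002117 mol, converting that many moles of C6H5COOH to C6H5COO-.
Remaining n(C6H5COOH) = 0.004264 mol; n(C6H5COO-) = 0.002117 mol.
By Henderson-Hasselbalch, pH = pKa + log([A^-]/[HA]) = 4.20 + log(0.002117/0.004264) = 4.20 + (-0.30) = 3.90.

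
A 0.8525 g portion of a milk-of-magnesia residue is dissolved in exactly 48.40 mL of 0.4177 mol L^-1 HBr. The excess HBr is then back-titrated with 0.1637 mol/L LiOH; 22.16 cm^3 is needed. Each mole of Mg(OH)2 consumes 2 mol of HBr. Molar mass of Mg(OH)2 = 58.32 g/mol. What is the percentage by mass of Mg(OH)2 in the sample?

56.7%

Total n(HBr) added = 0.4177 x 0.04840 = 0.02022 mol.
n(LiOH) used = 0.1637 x 0.02216 = 0.003628 mol, which equals the excess n(HBr).
So n(HBr) consumed by the sample = 0.02022 - 0.003628 = 0.01659 mol.
n(Mg(OH)2) = 0.01659 / 2 = 0.008295 mol.
mass Mg(OH)2 = 0.008295 x 58.32 = 0.4837 g, so %Mg(OH)2 = 0.4837/0.8525 x 100 = 56.7%.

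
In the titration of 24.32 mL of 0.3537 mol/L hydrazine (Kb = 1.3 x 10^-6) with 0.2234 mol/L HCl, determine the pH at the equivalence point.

4.49

n(N2H4) = 0.3537 x 0.02432 = 0.008602 mol; V(HCl) at equivalence = 0.008602/0.2234 = 0.03850 L.
At equivalence the base is fully converted to N2H5+; total volume = 0.06282 L, so [N2H5+] = 0.008602/0.06282 = 0.1369 M.
Ka(N2H5+) = Kw/Kb = 1.0e-14 / 1.3 x 10^-6 = 7.69e-9.
[H^+] = sqrt(Ka x [N2H5+]) = sqrt(7.69e-9 x 0.1369) = 3.25e-5 M.
pH = -log(3.25e-5) = 4.49.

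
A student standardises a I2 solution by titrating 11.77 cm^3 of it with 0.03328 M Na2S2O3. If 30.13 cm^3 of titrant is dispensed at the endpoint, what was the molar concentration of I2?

n(Na2S2O3) = 0.03328 x 0.03013 = 0.001003 mol.
From the balanced equation, 2 mol Na2S2O3 reacts with 1 mol I2, so n(I2) = 0.001003 x 1/2 = 0.0005014 mol.
[I2] = 0.0005014 / 0.01177 L = 0.0426 M.

0.0426 M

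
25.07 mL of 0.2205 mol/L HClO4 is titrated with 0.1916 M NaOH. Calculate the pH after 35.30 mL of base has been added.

12.31

n(acid) = 0.2205 x 0.02507 = 0.005528 mol; n(NaOH) added = 0.1916 x 0.03530 = 0.006763 mol.
Base is in excess by 0.006763 - 0.005528 = 0.001236 mol in a total volume of 0.06037 L.
[OH^-] = 0.001236/0.06037 = 0.02047 M, so pOH = 1.69 and pH = 14.00 - 1.69 = 12.31.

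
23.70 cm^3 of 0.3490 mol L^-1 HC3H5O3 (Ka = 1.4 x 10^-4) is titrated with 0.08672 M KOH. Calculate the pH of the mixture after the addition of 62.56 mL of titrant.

4.13

Initial n(HC3H5O3) = 0.3490 x 0.02370 = 0.008271 mol.
n(KOH) added = 0.08672 x 0.06256 = 0.005425 mol, converting that many moles of HC3H5O3 to C3H5O3-.
Remaining n(HC3H5O3) = 0.002846 mol; n(C3H5O3-) = 0.005425 mol.
By Henderson-Hasselbalch, pH = pKa + log([A^-]/[HA]) = 3.85 + log(0.005425/0.002846) = 3.85 + (+0.28) = 4.13.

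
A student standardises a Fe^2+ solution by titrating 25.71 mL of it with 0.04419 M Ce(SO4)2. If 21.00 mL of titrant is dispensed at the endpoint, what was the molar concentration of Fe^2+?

n(Ce(SO4)2) = 0.04419 x 0.02100 = 0.0009280 mol.
From the balanced equation, 1 mol Ce(SO4)2 reacts with 1 mol Fe^2+, so n(Fe^2+) = 0.0009280 x 1/1 = 0.0009280 mol.
[Fe^2+] = 0.0009280 / 0.02571 L = 0.0361 M.

0.0361 M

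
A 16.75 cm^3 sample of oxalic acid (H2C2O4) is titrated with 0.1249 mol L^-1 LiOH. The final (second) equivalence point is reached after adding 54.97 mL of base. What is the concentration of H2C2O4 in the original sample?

0.205 M

n(LiOH) = 0.1249 x 0.05497 = 0.006866 mol.
At the final (second) equivalence point, 2 mol OH^- react per mol H2C2O4, so n(H2C2O4) = 0.006866 / 2 = 0.003433 mol.
[H2C2O4] = 0.003433 / 0.01675 L = 0.205 M.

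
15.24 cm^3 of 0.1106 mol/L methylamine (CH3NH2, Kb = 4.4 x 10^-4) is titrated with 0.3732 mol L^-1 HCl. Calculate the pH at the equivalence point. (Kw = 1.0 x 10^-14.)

5.86

n(CH3NH2) = 0.1106 x 0.01524 = 0.001686 mol; V(HCl) at equivalence = 0.001686/0.3732 = 0.004516 L.
At equivalence the base is fully converted to CH3NH3+; total volume = 0.01976 L, so [CH3NH3+] = 0.001686/0.01976 = 0.08532 M.
Ka(CH3NH3+) = Kw/Kb = 1.0e-14 / 4.4 x 10^-4 = 2.27e-11.
[H^+] = sqrt(Ka x [CH3NH3+]) = sqrt(2.27e-11 x 0.08532) = 1.39e-6 M.
pH = -log(1.39e-6) = 5.86.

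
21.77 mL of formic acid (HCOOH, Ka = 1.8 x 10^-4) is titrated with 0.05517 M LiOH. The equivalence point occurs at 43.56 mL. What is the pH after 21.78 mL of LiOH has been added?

3.74

21.78 mL is exactly half the equivalence volume (43.56/2), i.e. the half-equivalence point.
There, n(HA) = n(A^-), so pH = pKa = -log(1.8 x 10^-4) = 3.74.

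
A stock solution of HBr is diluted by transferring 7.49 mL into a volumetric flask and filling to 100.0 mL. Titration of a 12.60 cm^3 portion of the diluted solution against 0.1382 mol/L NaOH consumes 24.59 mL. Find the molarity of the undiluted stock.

n(NaOH) = 0.1382 x 0.02459 = 0.003398 mol.
n(HBr) in the aliquot = 0.003398 mol.
[diluted HBr] = 0.003398 / 0.01260 = 0.2697 M.
Dilution factor = 100.0/7.490 = 13.35, so [stock] = 0.2697 x 13.35 = 3.60 M.

3.60 M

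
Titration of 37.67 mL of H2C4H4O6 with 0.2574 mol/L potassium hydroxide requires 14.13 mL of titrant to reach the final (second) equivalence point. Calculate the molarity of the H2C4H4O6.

0.0483 M

n(KOH) = 0.2574 x 0.01413 = 0.003637 mol.
At the final (second) equivalence point, 2 mol OH^- react per mol H2C4H4O6, so n(H2C4H4O6) = 0.003637 / 2 = 0.001819 mol.
[H2C4H4O6] = 0.001819 / 0.03767 L = 0.0483 M.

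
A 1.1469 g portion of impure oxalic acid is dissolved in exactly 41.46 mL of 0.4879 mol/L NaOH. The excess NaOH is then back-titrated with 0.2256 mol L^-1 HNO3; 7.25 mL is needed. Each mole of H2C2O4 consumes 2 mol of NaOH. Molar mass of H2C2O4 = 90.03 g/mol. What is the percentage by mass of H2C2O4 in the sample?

Total n(NaOH) added = 0.4879 x 0.04146 = 0.02023 mol.
n(HNO3) used = 0.2256 x 0.007250 = 0.001636 mol, which equals the excess n(NaOH).
So n(NaOH) consumed by the sample = 0.02023 - 0.001636 = 0.01859 mol.
n(H2C2O4) = 0.01859 / 2 = 0.009296 mol.
mass H2C2O4 = 0.009296 x 90.03 = 0.8370 g, so %H2C2O4 = 0.8370/1.1469 x 100 = 73.0%.

73.0%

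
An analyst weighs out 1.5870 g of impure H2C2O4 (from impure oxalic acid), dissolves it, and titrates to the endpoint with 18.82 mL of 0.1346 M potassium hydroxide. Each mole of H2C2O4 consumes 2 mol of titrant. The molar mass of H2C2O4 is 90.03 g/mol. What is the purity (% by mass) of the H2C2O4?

n(KOH) = 0.1346 x 0.01882 = 0.002533 mol.
n(H2C2O4) = 0.002533 / 2 = 0.001267 mol.
mass of H2C2O4 = 0.001267 x 90.03 = 0.1140 g.
% purity = 0.1140 / 1.5870 x 100 = 7.19%.

7.19%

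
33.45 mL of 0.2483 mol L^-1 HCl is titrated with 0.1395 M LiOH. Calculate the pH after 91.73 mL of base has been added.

12.55

n(acid) = 0.2483 x 0.03345 = 0.008306 mol; n(LiOH) added = 0.1395 x 0.09173 = 0.01280 mol.
Base is in excess by 0.01280 - 0.008306 = 0.004491 mol in a total volume of 0.1252 L.
[OH^-] = 0.004491/0.1252 = 0.03587 M, so pOH = 1.45 and pH = 14.00 - 1.45 = 12.55.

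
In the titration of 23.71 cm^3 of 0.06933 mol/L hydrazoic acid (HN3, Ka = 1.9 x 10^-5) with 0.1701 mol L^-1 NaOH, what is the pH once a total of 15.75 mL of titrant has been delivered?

12.42

n(acid) = 0.06933 x 0.02371 = 0.001644 mol; n(NaOH) added = 0.1701 x 0.01575 = 0.002679 mol.
Base is in excess by 0.002679 - 0.001644 = 0.001035 mol in a total volume of 0.03946 L.
[OH^-] = 0.001035/0.03946 = 0.02624 M, so pOH = 1.58 and pH = 14.00 - 1.58 = 12.42.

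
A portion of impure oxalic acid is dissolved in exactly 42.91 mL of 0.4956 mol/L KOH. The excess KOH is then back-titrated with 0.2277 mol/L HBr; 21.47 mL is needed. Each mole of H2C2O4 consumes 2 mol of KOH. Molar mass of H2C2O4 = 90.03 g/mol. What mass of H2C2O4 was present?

Total n(KOH) added = 0.4956 x 0.04291 = 0.02127 mol.
n(HBr) used = 0.2277 x 0.02147 = 0.004889 mol, which equals the excess n(KOH).
So n(KOH) consumed by the sample = 0.02127 - 0.004889 = 0.01638 mol.
n(H2C2O4) = 0.01638 / 2 = 0.008189 mol.
mass = 0.008189 mol x 90.03 g/mol = 0.737 g.

0.737 g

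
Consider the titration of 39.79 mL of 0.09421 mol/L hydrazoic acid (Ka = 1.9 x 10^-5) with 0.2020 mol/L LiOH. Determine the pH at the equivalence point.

8.76

n(HN3) = 0.09421 x 0.03979 = 0.003749 mol; V(LiOH) at equivalence = 0.003749/0.2020 = 0.01856 L.
At equivalence all the acid is converted to N3-; total volume = 0.03979 + 0.01856 = 0.05835 L, so [N3-] = 0.003749/0.05835 = 0.06425 M.
Kb = Kw/Ka = 1.0e-14 / 1.9 x 10^-5 = 5.26e-10.
[OH^-] = sqrt(Kb x [N3-]) = sqrt(5.26e-10 x 0.06425) = 5.81e-6 M.
pOH = 5.24, so pH = 14.00 - 5.24 = 8.76.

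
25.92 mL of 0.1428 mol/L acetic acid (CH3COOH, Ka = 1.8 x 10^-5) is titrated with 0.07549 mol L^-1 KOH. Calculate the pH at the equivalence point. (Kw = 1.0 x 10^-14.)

8.72

n(CH3COOH) = 0.1428 x 0.02592 = 0.003701 mol; V(KOH) at equivalence = 0.003701/0.07549 = 0.04903 L.
At equivalence all the acid is converted to CH3COO-; total volume = 0.02592 + 0.04903 = 0.07495 L, so [CH3COO-] = 0.003701/0.07495 = 0.04938 M.
Kb = Kw/Ka = 1.0e-14 / 1.8 x 10^-5 = 5.56e-10.
[OH^-] = sqrt(Kb x [CH3COO-]) = sqrt(5.56e-10 x 0.04938) = 5.24e-6 M.
pOH = 5.28, so pH = 14.00 - 5.28 = 8.72.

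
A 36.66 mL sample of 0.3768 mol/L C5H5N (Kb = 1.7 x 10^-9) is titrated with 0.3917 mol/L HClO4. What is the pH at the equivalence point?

2.97

n(C5H5N) = 0.3768 x 0.03666 = 0.01381 mol; V(HClO4) at equivalence = 0.01381/0.3917 = 0.03527 L.
At equivalence the base is fully converted to C5H5NH+; total volume = 0.07193 L, so [C5H5NH+] = 0.01381/0.07193 = 0.1921 M.
Ka(C5H5NH+) = Kw/Kb = 1.0e-14 / 1.7 x 10^-9 = 5.88e-6.
[H^+] = sqrt(Ka x [C5H5NH+]) = sqrt(5.88e-6 x 0.1921) = 0.00106 M.
pH = -log(0.00106) = 2.97.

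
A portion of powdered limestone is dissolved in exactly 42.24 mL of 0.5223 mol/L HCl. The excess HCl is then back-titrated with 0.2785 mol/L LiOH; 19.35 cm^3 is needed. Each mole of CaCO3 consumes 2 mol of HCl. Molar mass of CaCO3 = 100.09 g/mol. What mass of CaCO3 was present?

Total n(HCl) added = 0.5223 x 0.04224 = 0.02206 mol.
n(LiOH) used = 0.2785 x 0.01935 = 0.005389 mol, which equals the excess n(HCl).
So n(HCl) consumed by the sample = 0.02206 - 0.005389 = 0.01667 mol.
n(CaCO3) = 0.01667 / 2 = 0.008336 mol.
mass = 0.008336 mol x 100.09 g/mol = 0.834 g.

0.834 g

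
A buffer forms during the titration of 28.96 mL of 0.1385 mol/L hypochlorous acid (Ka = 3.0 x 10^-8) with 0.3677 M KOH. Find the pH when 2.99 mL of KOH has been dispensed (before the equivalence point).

Initial n(HClO) = 0.1385 x 0.02896 = 0.004011 mol.
n(KOH) added = 0.3677 x 0.002990 = 0.001099 mol, converting that many moles of HClO to ClO-.
Remaining n(HClO) = 0.002912 mol; n(ClO-) = 0.001099 mol.
By Henderson-Hasselbalch, pH = pKa + log([A^-]/[HA]) = 7.52 + log(0.001099/0.002912) = 7.52 + (-0.42) = 7.10.

7.10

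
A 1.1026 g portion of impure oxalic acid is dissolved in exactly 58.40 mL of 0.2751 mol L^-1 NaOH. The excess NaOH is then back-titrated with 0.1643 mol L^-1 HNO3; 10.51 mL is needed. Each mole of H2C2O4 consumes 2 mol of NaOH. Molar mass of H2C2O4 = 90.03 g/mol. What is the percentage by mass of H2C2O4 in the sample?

58.5%

Total n(NaOH) added = 0.2751 x 0.05840 = 0.01607 mol.
n(HNO3) used = 0.1643 x 0.01051 = 0.001727 mol, which equals the excess n(NaOH).
So n(NaOH) consumed by the sample = 0.01607 - 0.001727 = 0.01434 mol.
n(H2C2O4) = 0.01434 / 2 = 0.007170 mol.
mass H2C2O4 = 0.007170 x 90.03 = 0.6455 g, so %H2C2O4 = 0.6455/1.1026 x 100 = 58.5%.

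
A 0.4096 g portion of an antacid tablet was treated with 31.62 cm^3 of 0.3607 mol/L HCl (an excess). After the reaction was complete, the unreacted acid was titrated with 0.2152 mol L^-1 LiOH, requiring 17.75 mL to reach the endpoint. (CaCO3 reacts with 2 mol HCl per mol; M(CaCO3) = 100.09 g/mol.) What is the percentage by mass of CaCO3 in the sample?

92.7%

Total n(HCl) added = 0.3607 x 0.03162 = 0.01141 mol.
n(LiOH) used = 0.2152 x 0.01775 = 0.003820 mol, which equals the excess n(HCl).
So n(HCl) consumed by the sample = 0.01141 - 0.003820 = 0.007586 mol.
n(CaCO3) = 0.007586 / 2 = 0.003793 mol.
mass CaCO3 = 0.003793 x 100.09 = 0.3796 g, so %CaCO3 = 0.3796/0.4096 x 100 = 92.7%.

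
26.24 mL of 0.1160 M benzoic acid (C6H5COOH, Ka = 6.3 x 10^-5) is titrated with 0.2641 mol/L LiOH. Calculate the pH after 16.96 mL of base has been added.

n(acid) = 0.1160 x 0.02624 = 0.003044 mol; n(LiOH) added = 0.2641 x 0.01696 = 0.004479 mol.
Base is in excess by 0.004479 - 0.003044 = 0.001435 mol in a total volume of 0.04320 L.
[OH^-] = 0.001435/0.04320 = 0.03322 M, so pOH = 1.48 and pH = 14.00 - 1.48 = 12.52.

12.52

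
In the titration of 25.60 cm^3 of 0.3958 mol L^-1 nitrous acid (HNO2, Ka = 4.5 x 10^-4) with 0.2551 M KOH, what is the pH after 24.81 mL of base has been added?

3.57

Initial n(HNO2) = 0.3958 x 0.02560 = 0.01013 mol.
n(KOH) added = 0.2551 x 0.02481 = 0.006329 mol, converting that many moles of HNO2 to NO2-.
Remaining n(HNO2) = 0.003803 mol; n(NO2-) = 0.006329 mol.
By Henderson-Hasselbalch, pH = pKa + log([A^-]/[HA]) = 3.35 + log(0.006329/0.003803) = 3.35 + (+0.22) = 3.57.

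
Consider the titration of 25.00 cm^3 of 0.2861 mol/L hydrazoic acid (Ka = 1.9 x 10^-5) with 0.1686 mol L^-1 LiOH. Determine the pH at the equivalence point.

n(HN3) = 0.2861 x 0.02500 = 0.007153 mol; V(LiOH) at equivalence = 0.007153/0.1686 = 0.04242 L.
At equivalence all the acid is converted to N3-; total volume = 0.02500 + 0.04242 = 0.06742 L, so [N3-] = 0.007153/0.06742 = 0.1061 M.
Kb = Kw/Ka = 1.0e-14 / 1.9 x 10^-5 = 5.26e-10.
[OH^-] = sqrt(Kb x [N3-]) = sqrt(5.26e-10 x 0.1061) = 7.47e-6 M.
pOH = 5.13, so pH = 14.00 - 5.13 = 8.87.

8.87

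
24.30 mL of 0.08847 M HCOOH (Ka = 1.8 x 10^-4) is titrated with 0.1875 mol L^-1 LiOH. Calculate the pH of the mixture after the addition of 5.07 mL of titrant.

Initial n(HCOOH) = 0.08847 x 0.02430 = 0.002150 mol.
n(LiOH) added = 0.1875 x 0.005070 = 0.0009506 mol, converting that many moles of HCOOH to HCOO-.
Remaining n(HCOOH) = 0.001199 mol; n(HCOO-) = 0.0009506 mol.
By Henderson-Hasselbalch, pH = pKa + log([A^-]/[HA]) = 3.74 + log(0.0009506/0.001199) = 3.74 + (-0.10) = 3.64.

3.64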